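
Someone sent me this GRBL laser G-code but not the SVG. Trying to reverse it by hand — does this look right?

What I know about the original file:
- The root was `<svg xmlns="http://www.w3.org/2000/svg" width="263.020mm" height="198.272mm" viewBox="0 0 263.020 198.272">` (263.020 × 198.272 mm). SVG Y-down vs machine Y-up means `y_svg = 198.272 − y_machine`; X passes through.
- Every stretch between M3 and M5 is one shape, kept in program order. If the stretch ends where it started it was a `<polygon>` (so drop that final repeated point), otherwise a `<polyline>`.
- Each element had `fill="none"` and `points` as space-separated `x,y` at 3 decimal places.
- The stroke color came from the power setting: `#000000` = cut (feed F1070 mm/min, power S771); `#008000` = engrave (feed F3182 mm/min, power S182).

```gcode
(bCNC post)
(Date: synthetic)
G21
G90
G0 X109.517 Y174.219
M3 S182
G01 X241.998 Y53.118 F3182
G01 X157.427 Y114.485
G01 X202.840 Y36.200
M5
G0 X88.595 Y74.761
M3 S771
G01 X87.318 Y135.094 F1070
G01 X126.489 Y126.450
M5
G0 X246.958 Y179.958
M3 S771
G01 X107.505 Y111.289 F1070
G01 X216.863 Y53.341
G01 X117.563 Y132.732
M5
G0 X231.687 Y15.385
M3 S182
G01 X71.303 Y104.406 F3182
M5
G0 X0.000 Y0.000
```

y_svg = 198.272 − y_m.

[1] S182→`#008000` (engrave); open run; points: 109.517,24.053 241.998,145.154 157.427,83.787 202.840,162.072

[2] S771→`#000000` (cut); open run; points: 88.595,123.511 87.318,63.178 126.489,71.822

[3] S771→`#000000` (cut); open run; points: 246.958,18.314 107.505,86.983 216.863,144.931 117.563,65.540

[4] S182→`#008000` (engrave); open run; points: 231.687,182.887 71.303,93.866

<svg xmlns="http://www.w3.org/2000/svg" width="263.020mm" height="198.272mm" viewBox="0 0 263.020 198.272">
  <polyline points="109.517,24.053 241.998,145.154 157.427,83.787 202.840,162.072" fill="none" stroke="#008000"/>
  <polyline points="88.595,123.511 87.318,63.178 126.489,71.822" fill="none" stroke="#000000"/>
  <polyline points="246.958,18.314 107.505,86.983 216.863,144.931 117.563,65.540" fill="none" stroke="#000000"/>
  <polyline points="231.687,182.887 71.303,93.866" fill="none" stroke="#008000"/>
</svg>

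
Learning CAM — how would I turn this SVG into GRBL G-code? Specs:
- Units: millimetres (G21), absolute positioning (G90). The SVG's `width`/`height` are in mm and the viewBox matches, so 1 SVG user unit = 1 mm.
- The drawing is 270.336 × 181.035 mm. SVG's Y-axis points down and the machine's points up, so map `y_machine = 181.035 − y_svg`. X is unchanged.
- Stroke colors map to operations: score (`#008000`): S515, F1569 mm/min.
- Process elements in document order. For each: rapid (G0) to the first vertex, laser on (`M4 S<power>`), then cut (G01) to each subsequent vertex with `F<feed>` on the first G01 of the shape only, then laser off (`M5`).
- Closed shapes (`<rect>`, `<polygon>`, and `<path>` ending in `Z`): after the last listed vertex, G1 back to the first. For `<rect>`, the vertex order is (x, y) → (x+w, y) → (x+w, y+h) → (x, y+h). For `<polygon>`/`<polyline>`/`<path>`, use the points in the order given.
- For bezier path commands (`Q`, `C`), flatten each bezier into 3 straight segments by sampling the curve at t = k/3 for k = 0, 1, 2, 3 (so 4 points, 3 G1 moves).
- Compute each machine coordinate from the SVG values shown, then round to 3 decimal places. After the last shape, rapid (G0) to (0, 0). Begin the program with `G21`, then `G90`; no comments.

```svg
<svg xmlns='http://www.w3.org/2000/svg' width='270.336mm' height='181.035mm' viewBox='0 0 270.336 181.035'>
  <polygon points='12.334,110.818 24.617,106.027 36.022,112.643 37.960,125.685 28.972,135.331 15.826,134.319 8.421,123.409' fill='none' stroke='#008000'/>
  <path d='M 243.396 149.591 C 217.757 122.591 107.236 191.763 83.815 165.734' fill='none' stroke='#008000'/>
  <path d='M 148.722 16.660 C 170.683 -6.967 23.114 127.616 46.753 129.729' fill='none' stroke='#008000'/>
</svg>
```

G21
G90
G0 X12.334 Y70.217
M4 S515
G01 X24.617 Y75.008 F1569
G01 X36.022 Y68.392
G01 X37.960 Y55.350
G01 X28.972 Y45.704
G01 X15.826 Y46.716
G01 X8.421 Y57.626
G01 X12.334 Y70.217
M5
G0 X243.396 Y31.444
M4 S515
G01 X195.833 Y33.475 F1569
G01 X129.900 Y13.918
G01 X83.815 Y15.301
M5
G0 X148.722 Y164.375
M4 S515
G01 X126.793 Y146.031 F1569
G01 X67.563 Y86.810
G01 X46.753 Y51.306
M5
G0 X0.000 Y0.000

1 u = 1 mm; y_m = 181.035 − y.

[1] `<polygon>` regular polygon, #008000→score S515 F1569: (12.334,70.217) → (24.617,75.008) → (36.022,68.392) → (37.960,55.350) → (28.972,45.704) → (15.826,46.716) → (8.421,57.626) → (12.334,70.217) (closed)

[2] `<path>` cubic bezier, #008000→score S515 F1569: (243.396,31.444) → (195.833,33.475) → (129.900,13.918) → (83.815,15.301)

[3] `<path>` cubic bezier, #008000→score S515 F1569: (148.722,164.375) → (126.793,146.031) → (67.563,86.810) → (46.753,51.306)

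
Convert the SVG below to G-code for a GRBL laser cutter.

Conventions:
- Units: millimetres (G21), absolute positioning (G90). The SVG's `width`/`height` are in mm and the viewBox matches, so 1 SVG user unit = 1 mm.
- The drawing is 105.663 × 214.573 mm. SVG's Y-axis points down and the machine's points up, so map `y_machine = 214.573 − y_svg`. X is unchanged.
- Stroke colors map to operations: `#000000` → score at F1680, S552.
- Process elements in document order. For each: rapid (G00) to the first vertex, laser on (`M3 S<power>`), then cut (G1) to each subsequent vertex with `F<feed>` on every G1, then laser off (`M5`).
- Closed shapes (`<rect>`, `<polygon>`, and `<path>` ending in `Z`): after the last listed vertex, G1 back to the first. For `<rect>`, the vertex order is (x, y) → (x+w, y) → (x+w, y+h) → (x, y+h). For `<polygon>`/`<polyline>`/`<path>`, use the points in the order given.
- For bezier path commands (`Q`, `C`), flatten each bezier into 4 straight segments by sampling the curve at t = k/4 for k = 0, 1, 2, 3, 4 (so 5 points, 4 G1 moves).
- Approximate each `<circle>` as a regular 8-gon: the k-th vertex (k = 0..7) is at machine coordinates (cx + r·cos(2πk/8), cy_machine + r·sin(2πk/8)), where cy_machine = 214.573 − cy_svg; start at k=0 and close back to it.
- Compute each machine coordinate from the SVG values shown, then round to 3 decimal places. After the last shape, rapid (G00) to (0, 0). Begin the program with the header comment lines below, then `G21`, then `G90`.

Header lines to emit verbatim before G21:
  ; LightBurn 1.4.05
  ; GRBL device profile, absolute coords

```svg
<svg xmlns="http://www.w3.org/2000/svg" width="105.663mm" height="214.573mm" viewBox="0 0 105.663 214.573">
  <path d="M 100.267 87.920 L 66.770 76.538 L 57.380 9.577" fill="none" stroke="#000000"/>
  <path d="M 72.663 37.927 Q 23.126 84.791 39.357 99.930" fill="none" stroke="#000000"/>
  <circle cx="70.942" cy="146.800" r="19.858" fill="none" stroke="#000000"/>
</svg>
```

1 u = 1 mm; y_m = 214.573 − y.

[1] `<path>` open polyline, #000000→score S552 F1680: (100.267,126.653) → (66.770,138.035) → (57.380,204.996)

[2] `<path>` quadratic bezier, #000000→score S552 F1680: (72.663,176.646) → (52.005,155.197) → (39.568,137.713) → (35.352,124.195) → (39.357,114.643)

[3] `<circle>` circle, #000000→score S552 F1680: (90.800,67.773) → (84.984,81.815) → (70.942,87.631) → (56.900,81.815) → (51.084,67.773) → (56.900,53.731) → (70.942,47.915) → (84.984,53.731) → (90.800,67.773) (closed)

; LightBurn 1.4.05
; GRBL device profile, absolute coords
G21
G90
G00 X100.267 Y126.653
M3 S552
G1 X66.770 Y138.035 F1680
G1 X57.380 Y204.996 F1680
M5
G00 X72.663 Y176.646
M3 S552
G1 X52.005 Y155.197 F1680
G1 X39.568 Y137.713 F1680
G1 X35.352 Y124.195 F1680
G1 X39.357 Y114.643 F1680
M5
G00 X90.800 Y67.773
M3 S552
G1 X84.984 Y81.815 F1680
G1 X70.942 Y87.631 F1680
G1 X56.900 Y81.815 F1680
G1 X51.084 Y67.773 F1680
G1 X56.900 Y53.731 F1680
G1 X70.942 Y47.915 F1680
G1 X84.984 Y53.731 F1680
G1 X90.800 Y67.773 F1680
M5
G00 X0.000 Y0.000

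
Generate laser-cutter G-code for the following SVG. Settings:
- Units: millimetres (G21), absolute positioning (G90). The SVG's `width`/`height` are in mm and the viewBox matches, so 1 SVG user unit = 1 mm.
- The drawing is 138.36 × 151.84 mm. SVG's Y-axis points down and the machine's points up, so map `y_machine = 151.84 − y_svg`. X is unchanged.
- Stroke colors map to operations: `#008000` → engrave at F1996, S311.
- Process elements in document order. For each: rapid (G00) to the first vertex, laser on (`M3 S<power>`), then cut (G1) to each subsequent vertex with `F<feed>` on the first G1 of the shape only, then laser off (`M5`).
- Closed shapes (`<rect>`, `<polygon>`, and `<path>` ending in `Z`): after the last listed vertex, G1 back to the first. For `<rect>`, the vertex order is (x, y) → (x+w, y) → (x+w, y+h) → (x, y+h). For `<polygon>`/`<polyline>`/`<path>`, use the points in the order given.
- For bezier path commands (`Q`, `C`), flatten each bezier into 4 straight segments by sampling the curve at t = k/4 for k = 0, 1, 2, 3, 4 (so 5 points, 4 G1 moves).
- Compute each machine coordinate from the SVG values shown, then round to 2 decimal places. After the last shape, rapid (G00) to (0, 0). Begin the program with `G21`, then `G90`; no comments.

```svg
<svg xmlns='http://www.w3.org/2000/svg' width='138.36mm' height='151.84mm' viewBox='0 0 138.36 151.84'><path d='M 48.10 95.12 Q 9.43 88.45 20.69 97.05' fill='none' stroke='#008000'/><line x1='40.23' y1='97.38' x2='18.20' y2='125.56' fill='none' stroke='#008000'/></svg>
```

viewBox `0 0 138.36 151.84` with mm width/height → 1 unit = 1 mm. Flip: y_m = 151.84 − y_svg.

**Shape 1** — `<path>` quadratic bezier, stroke `#008000` → engrave (S311, F1996). Control points (SVG): P0=(48.10,95.12), P1=(9.43,88.45), P2=(20.69,97.05); sampled at t=k/4. Machine vertices: (48.10,56.72) → (31.89,59.10) → (21.91,59.57) → (18.18,58.14) → (20.69,54.79). Open path.

**Shape 2** — `<line>` line segment, stroke `#008000` → engrave (S311, F1996). Machine vertices: (40.23,54.46) → (18.20,26.28). Open path.

G21
G90
G00 X48.10 Y56.72
M3 S311
G1 X31.89 Y59.10 F1996
G1 X21.91 Y59.57
G1 X18.18 Y58.14
G1 X20.69 Y54.79
M5
G00 X40.23 Y54.46
M3 S311
G1 X18.20 Y26.28 F1996
M5
G00 X0.00 Y0.00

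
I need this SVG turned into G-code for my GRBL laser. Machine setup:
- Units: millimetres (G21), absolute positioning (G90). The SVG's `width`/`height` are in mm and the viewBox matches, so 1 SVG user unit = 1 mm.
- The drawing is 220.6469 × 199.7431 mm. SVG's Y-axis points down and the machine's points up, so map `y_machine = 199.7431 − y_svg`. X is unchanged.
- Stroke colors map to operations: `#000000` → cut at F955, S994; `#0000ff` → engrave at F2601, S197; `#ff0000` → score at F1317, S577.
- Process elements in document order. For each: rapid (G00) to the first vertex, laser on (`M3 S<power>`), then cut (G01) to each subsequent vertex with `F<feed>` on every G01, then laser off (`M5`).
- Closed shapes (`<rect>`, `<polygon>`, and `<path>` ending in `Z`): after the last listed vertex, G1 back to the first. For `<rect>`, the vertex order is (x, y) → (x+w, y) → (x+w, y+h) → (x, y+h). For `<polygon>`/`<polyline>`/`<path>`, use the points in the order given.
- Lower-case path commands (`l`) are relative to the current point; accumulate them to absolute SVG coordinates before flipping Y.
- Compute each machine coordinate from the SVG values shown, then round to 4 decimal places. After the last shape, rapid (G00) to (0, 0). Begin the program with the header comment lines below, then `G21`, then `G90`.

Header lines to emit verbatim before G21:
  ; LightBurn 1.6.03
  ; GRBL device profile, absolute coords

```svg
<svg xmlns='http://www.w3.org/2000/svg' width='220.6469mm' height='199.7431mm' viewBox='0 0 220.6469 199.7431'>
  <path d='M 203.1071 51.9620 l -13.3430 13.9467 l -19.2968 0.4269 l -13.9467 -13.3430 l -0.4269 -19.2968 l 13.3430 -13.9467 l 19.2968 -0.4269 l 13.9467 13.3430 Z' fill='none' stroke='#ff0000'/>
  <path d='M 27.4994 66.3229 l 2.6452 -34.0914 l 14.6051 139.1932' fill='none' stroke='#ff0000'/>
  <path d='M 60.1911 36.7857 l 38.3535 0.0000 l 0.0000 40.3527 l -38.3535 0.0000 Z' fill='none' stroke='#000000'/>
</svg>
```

; LightBurn 1.6.03
; GRBL device profile, absolute coords
G21
G90
G00 X203.1071 Y147.7811
M3 S577
G01 X189.7641 Y133.8344 F1317
G01 X170.4673 Y133.4075 F1317
G01 X156.5206 Y146.7505 F1317
G01 X156.0937 Y166.0473 F1317
G01 X169.4367 Y179.9940 F1317
G01 X188.7335 Y180.4209 F1317
G01 X202.6802 Y167.0779 F1317
G01 X203.1071 Y147.7811 F1317
M5
G00 X27.4994 Y133.4202
M3 S577
G01 X30.1446 Y167.5116 F1317
G01 X44.7497 Y28.3184 F1317
M5
G00 X60.1911 Y162.9574
M3 S994
G01 X98.5446 Y162.9574 F955
G01 X98.5446 Y122.6047 F955
G01 X60.1911 Y122.6047 F955
G01 X60.1911 Y162.9574 F955
M5
G00 X0.0000 Y0.0000

viewBox `0 0 220.6469 199.7431` with mm width/height → 1 unit = 1 mm. Flip: y_m = 199.7431 − y_svg.

**Shape 1** — `<path>` regular polygon, stroke `#ff0000` → score (S577, F1317). Machine vertices: (203.1071,147.7811) → (189.7641,133.8344) → (170.4673,133.4075) → (156.5206,146.7505) → (156.0937,166.0473) → (169.4367,179.9940) → (188.7335,180.4209) → (202.6802,167.0779) → (203.1071,147.7811). Closed: final G1 returns to the first vertex.

**Shape 2** — `<path>` open polyline, stroke `#ff0000` → score (S577, F1317). Machine vertices: (27.4994,133.4202) → (30.1446,167.5116) → (44.7497,28.3184). Open path.

**Shape 3** — `<path>` rectangle, stroke `#000000` → cut (S994, F955). Machine vertices: (60.1911,162.9574) → (98.5446,162.9574) → (98.5446,122.6047) → (60.1911,122.6047) → (60.1911,162.9574). Closed: final G1 returns to the first vertex.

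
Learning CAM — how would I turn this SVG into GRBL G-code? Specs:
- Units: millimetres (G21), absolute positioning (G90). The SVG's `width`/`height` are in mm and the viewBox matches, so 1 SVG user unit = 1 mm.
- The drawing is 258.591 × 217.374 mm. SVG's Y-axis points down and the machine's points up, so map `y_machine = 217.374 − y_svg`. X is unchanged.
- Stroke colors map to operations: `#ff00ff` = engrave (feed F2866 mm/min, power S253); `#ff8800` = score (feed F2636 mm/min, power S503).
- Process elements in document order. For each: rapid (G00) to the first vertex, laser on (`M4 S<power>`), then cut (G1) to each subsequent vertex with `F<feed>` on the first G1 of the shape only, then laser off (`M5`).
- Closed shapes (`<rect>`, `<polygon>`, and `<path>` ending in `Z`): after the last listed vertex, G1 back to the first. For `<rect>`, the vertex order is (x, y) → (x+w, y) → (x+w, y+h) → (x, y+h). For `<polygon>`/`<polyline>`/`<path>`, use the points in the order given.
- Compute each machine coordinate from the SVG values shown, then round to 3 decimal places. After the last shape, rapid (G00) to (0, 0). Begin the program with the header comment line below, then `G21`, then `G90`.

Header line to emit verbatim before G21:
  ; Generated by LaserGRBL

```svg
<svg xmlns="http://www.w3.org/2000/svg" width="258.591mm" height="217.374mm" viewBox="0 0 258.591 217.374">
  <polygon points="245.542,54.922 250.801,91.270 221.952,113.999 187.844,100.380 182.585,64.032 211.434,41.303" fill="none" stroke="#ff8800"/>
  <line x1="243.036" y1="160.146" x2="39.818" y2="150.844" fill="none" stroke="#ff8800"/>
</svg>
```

; Generated by LaserGRBL
G21
G90
G00 X245.542 Y162.452
M4 S503
G1 X250.801 Y126.104 F2636
G1 X221.952 Y103.375
G1 X187.844 Y116.994
G1 X182.585 Y153.342
G1 X211.434 Y176.071
G1 X245.542 Y162.452
M5
G00 X243.036 Y57.228
M4 S503
G1 X39.818 Y66.530 F2636
M5
G00 X0.000 Y0.000

Since the viewBox matches the mm dimensions, user units are millimetres directly. The only transform is the Y-flip y_m = 217.374 − y_svg.

Shape 1 is a regular polygon drawn with `<polygon>`. Its stroke #ff8800 means score at S503, F2636. After flipping Y the toolpath is (245.542,162.452) → (250.801,126.104) → (221.952,103.375) → (187.844,116.994) → (182.585,153.342) → (211.434,176.071) → (245.542,162.452), returning to the start.

Shape 2 is a line segment drawn with `<line>`. Its stroke #ff8800 means score at S503, F2636. After flipping Y the toolpath is (243.036,57.228) → (39.818,66.530).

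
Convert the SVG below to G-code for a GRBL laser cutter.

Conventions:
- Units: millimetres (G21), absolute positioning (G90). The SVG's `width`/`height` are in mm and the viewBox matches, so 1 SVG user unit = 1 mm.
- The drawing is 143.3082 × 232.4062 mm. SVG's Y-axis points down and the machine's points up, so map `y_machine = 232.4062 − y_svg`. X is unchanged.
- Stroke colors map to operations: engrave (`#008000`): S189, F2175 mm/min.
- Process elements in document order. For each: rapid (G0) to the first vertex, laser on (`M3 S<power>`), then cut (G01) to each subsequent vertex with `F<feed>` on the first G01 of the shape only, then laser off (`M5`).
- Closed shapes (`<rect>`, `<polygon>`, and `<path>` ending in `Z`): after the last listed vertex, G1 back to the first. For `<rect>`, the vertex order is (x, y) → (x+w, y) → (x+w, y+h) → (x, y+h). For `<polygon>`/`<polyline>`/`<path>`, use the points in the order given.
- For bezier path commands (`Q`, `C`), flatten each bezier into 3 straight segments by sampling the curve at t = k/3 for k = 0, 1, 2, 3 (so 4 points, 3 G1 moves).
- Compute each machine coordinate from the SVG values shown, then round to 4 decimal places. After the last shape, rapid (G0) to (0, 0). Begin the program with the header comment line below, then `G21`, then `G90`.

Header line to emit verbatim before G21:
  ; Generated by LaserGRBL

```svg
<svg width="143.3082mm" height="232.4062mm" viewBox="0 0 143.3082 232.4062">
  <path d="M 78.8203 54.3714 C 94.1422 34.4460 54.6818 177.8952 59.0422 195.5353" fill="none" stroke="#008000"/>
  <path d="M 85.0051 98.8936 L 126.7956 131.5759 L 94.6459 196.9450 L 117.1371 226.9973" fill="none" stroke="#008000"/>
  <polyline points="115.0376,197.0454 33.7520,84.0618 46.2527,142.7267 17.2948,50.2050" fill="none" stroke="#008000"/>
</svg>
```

1 u = 1 mm; y_m = 232.4062 − y.

[1] `<path>` cubic bezier, #008000→engrave S189 F2175: (78.8203,178.0348) → (79.5334,154.2125) → (65.6368,85.7369) → (59.0422,36.8709)

[2] `<path>` open polyline, #008000→engrave S189 F2175: (85.0051,133.5126) → (126.7956,100.8303) → (94.6459,35.4612) → (117.1371,5.4089)

[3] `<polyline>` open polyline, #008000→engrave S189 F2175: (115.0376,35.3608) → (33.7520,148.3444) → (46.2527,89.6795) → (17.2948,182.2012)

; Generated by LaserGRBL
G21
G90
G0 X78.8203 Y178.0348
M3 S189
G01 X79.5334 Y154.2125 F2175
G01 X65.6368 Y85.7369
G01 X59.0422 Y36.8709
M5
G0 X85.0051 Y133.5126
M3 S189
G01 X126.7956 Y100.8303 F2175
G01 X94.6459 Y35.4612
G01 X117.1371 Y5.4089
M5
G0 X115.0376 Y35.3608
M3 S189
G01 X33.7520 Y148.3444 F2175
G01 X46.2527 Y89.6795
G01 X17.2948 Y182.2012
M5
G0 X0.0000 Y0.0000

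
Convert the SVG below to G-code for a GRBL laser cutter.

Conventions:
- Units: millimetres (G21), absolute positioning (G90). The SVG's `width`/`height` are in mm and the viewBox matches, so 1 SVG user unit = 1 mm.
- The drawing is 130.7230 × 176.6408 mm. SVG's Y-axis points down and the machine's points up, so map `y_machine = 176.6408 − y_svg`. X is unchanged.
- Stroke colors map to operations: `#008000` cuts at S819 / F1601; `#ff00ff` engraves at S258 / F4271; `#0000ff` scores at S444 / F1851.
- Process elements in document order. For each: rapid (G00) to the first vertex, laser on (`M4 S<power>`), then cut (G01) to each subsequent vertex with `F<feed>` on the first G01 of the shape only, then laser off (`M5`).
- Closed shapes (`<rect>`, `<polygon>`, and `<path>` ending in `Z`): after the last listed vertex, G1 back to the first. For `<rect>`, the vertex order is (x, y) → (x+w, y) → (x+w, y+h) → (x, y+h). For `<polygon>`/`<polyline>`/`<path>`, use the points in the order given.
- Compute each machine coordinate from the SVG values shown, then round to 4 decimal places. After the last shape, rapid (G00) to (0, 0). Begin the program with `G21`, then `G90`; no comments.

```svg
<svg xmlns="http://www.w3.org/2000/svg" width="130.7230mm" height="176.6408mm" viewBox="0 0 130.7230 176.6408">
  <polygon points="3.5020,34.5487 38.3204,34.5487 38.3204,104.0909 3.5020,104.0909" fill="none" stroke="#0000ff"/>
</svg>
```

Since the viewBox matches the mm dimensions, user units are millimetres directly. The only transform is the Y-flip y_m = 176.6408 − y_svg.

Shape 1 is a rectangle drawn with `<polygon>`. Its stroke #0000ff means score at S444, F1851. After flipping Y the toolpath is (3.5020,142.0921) → (38.3204,142.0921) → (38.3204,72.5499) → (3.5020,72.5499) → (3.5020,142.0921), returning to the start.

G21
G90
G00 X3.5020 Y142.0921
M4 S444
G01 X38.3204 Y142.0921 F1851
G01 X38.3204 Y72.5499
G01 X3.5020 Y72.5499
G01 X3.5020 Y142.0921
M5
G00 X0.0000 Y0.0000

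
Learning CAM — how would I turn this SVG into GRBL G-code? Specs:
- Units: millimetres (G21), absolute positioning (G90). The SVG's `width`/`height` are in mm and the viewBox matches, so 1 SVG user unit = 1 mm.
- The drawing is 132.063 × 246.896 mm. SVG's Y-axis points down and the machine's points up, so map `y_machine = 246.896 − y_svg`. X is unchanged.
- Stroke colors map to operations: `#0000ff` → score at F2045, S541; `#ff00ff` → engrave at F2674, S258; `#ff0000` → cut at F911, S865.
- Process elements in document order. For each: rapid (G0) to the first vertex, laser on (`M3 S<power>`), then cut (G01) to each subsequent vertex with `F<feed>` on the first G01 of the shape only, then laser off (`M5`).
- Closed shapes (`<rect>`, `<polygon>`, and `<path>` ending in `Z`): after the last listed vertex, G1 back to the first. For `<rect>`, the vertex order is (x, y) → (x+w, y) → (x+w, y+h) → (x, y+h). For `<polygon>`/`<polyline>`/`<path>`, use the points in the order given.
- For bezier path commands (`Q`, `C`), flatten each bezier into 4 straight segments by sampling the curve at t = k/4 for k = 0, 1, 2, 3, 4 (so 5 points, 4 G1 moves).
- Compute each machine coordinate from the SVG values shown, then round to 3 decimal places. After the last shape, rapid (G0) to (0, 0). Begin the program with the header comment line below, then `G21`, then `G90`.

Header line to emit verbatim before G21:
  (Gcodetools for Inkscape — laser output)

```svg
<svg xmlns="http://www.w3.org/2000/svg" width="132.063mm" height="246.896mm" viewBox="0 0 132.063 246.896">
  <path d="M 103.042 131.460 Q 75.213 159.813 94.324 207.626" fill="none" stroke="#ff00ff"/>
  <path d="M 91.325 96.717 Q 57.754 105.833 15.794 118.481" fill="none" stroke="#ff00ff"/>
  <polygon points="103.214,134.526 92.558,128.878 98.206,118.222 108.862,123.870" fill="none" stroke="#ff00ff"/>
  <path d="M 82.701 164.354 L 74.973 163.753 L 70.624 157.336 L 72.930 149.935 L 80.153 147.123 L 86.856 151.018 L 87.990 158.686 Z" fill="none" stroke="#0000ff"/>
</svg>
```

viewBox `0 0 132.063 246.896` with mm width/height → 1 unit = 1 mm. Flip: y_m = 246.896 − y_svg.

**Shape 1** — `<path>` quadratic bezier, stroke `#ff00ff` → engrave (S258, F2674). Control points (SVG): P0=(103.042,131.460), P1=(75.213,159.813), P2=(94.324,207.626); sampled at t=k/4. Machine vertices: (103.042,115.436) → (92.061,100.043) → (86.948,82.218) → (87.702,61.960) → (94.324,39.270). Open path.

**Shape 2** — `<path>` quadratic bezier, stroke `#ff00ff` → engrave (S258, F2674). Control points (SVG): P0=(91.325,96.717), P1=(57.754,105.833), P2=(15.794,118.481); sampled at t=k/4. Machine vertices: (91.325,150.179) → (74.015,145.400) → (55.657,140.180) → (36.250,134.518) → (15.794,128.415). Open path.

**Shape 3** — `<polygon>` regular polygon, stroke `#ff00ff` → engrave (S258, F2674). Machine vertices: (103.214,112.370) → (92.558,118.018) → (98.206,128.674) → (108.862,123.026) → (103.214,112.370). Closed: final G1 returns to the first vertex.

**Shape 4** — `<path>` regular polygon, stroke `#0000ff` → score (S541, F2045). Machine vertices: (82.701,82.542) → (74.973,83.143) → (70.624,89.560) → (72.930,96.961) → (80.153,99.773) → (86.856,95.878) → (87.990,88.210) → (82.701,82.542). Closed: final G1 returns to the first vertex.

(Gcodetools for Inkscape — laser output)
G21
G90
G0 X103.042 Y115.436
M3 S258
G01 X92.061 Y100.043 F2674
G01 X86.948 Y82.218
G01 X87.702 Y61.960
G01 X94.324 Y39.270
M5
G0 X91.325 Y150.179
M3 S258
G01 X74.015 Y145.400 F2674
G01 X55.657 Y140.180
G01 X36.250 Y134.518
G01 X15.794 Y128.415
M5
G0 X103.214 Y112.370
M3 S258
G01 X92.558 Y118.018 F2674
G01 X98.206 Y128.674
G01 X108.862 Y123.026
G01 X103.214 Y112.370
M5
G0 X82.701 Y82.542
M3 S541
G01 X74.973 Y83.143 F2045
G01 X70.624 Y89.560
G01 X72.930 Y96.961
G01 X80.153 Y99.773
G01 X86.856 Y95.878
G01 X87.990 Y88.210
G01 X82.701 Y82.542
M5
G0 X0.000 Y0.000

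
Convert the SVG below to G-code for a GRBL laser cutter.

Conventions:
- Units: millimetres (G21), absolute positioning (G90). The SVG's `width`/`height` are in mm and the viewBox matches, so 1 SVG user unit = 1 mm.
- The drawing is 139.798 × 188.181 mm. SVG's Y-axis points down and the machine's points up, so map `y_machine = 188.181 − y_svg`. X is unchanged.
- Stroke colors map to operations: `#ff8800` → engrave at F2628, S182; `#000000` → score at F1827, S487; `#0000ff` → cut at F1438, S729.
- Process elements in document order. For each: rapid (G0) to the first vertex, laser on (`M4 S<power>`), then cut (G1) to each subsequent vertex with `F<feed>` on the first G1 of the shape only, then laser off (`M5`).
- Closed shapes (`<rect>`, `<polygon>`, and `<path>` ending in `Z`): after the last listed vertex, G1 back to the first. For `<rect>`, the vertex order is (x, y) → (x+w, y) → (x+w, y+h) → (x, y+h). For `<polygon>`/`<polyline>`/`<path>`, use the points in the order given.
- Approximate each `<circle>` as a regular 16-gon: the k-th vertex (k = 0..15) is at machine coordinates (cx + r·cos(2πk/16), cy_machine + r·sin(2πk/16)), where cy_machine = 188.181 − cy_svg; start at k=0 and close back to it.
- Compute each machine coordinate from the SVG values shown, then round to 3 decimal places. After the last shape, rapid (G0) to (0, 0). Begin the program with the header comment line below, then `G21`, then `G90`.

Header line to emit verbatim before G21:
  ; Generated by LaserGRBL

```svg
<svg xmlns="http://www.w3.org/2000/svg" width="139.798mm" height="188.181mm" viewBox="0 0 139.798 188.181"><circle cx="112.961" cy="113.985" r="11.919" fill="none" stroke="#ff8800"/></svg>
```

; Generated by LaserGRBL
G21
G90
G0 X124.880 Y74.196
M4 S182
G1 X123.973 Y78.757 F2628
G1 X121.389 Y82.624
G1 X117.522 Y85.208
G1 X112.961 Y86.115
G1 X108.400 Y85.208
G1 X104.533 Y82.624
G1 X101.949 Y78.757
G1 X101.042 Y74.196
G1 X101.949 Y69.635
G1 X104.533 Y65.768
G1 X108.400 Y63.184
G1 X112.961 Y62.277
G1 X117.522 Y63.184
G1 X121.389 Y65.768
G1 X123.973 Y69.635
G1 X124.880 Y74.196
M5
G0 X0.000 Y0.000

viewBox `0 0 139.798 188.181` with mm width/height → 1 unit = 1 mm. Flip: y_m = 188.181 − y_svg.

**Shape 1** — `<circle>` circle, stroke `#ff8800` → engrave (S182, F2628). Machine vertices: (124.880,74.196) → (123.973,78.757) → (121.389,82.624) → (117.522,85.208) → (112.961,86.115) → (108.400,85.208) → (104.533,82.624) → (101.949,78.757) → (101.042,74.196) → (101.949,69.635) → (104.533,65.768) → (108.400,63.184) → (112.961,62.277) → (117.522,63.184) → (121.389,65.768) → (123.973,69.635) → (124.880,74.196). Closed: final G1 returns to the first vertex.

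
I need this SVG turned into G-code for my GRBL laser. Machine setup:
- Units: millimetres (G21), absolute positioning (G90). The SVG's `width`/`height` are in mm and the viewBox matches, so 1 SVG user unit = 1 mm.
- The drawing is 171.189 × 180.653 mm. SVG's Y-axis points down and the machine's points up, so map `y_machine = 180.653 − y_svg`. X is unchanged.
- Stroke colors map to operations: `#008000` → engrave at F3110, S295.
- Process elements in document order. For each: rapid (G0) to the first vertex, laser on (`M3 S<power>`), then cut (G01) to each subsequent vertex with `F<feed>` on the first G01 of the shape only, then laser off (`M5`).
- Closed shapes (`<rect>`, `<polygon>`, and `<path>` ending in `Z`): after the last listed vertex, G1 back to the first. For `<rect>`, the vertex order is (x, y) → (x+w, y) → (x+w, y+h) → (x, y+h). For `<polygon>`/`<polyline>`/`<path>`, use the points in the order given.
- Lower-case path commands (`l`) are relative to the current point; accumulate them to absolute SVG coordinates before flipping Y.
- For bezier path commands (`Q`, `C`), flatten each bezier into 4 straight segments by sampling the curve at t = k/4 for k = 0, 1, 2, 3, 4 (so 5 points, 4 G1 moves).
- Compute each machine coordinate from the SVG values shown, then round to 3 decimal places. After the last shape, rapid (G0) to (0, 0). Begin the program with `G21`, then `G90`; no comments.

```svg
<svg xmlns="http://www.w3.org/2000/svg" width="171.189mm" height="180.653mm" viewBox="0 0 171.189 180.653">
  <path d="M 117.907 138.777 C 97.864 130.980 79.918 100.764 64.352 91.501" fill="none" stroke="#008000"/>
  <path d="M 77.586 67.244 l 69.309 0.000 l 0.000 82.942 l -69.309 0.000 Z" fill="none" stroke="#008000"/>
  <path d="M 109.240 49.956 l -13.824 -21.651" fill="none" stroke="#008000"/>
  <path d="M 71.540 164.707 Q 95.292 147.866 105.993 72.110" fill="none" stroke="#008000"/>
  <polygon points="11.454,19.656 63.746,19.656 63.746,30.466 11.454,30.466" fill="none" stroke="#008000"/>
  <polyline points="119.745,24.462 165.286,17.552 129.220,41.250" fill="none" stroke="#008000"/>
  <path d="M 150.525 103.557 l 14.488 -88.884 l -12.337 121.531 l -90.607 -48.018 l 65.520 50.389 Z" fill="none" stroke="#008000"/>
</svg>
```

viewBox `0 0 171.189 180.653` with mm width/height → 1 unit = 1 mm. Flip: y_m = 180.653 − y_svg.

**Shape 1** — `<path>` cubic bezier, stroke `#008000` → engrave (S295, F3110). Control points (SVG): P0=(117.907,138.777), P1=(97.864,130.980), P2=(79.918,100.764), P3=(64.352,91.501); sampled at t=k/4. Machine vertices: (117.907,41.876) → (103.272,51.250) → (89.451,64.964) → (76.468,78.954) → (64.352,89.152). Open path.

**Shape 2** — `<path>` rectangle, stroke `#008000` → engrave (S295, F3110). Machine vertices: (77.586,113.409) → (146.895,113.409) → (146.895,30.467) → (77.586,30.467) → (77.586,113.409). Closed: final G1 returns to the first vertex.

**Shape 3** — `<path>` line segment, stroke `#008000` → engrave (S295, F3110). Machine vertices: (109.240,130.697) → (95.416,152.348). Open path.

**Shape 4** — `<path>` quadratic bezier, stroke `#008000` → engrave (S295, F3110). Control points (SVG): P0=(71.540,164.707), P1=(95.292,147.866), P2=(105.993,72.110); sampled at t=k/4. Machine vertices: (71.540,15.946) → (82.600,28.049) → (92.029,47.516) → (99.827,74.347) → (105.993,108.543). Open path.

**Shape 5** — `<polygon>` rectangle, stroke `#008000` → engrave (S295, F3110). Machine vertices: (11.454,160.997) → (63.746,160.997) → (63.746,150.187) → (11.454,150.187) → (11.454,160.997). Closed: final G1 returns to the first vertex.

**Shape 6** — `<polyline>` open polyline, stroke `#008000` → engrave (S295, F3110). Machine vertices: (119.745,156.191) → (165.286,163.101) → (129.220,139.403). Open path.

**Shape 7** — `<path>` closed polygon, stroke `#008000` → engrave (S295, F3110). Machine vertices: (150.525,77.096) → (165.013,165.980) → (152.676,44.449) → (62.069,92.467) → (127.589,42.078) → (150.525,77.096). Closed: final G1 returns to the first vertex.

G21
G90
G0 X117.907 Y41.876
M3 S295
G01 X103.272 Y51.250 F3110
G01 X89.451 Y64.964
G01 X76.468 Y78.954
G01 X64.352 Y89.152
M5
G0 X77.586 Y113.409
M3 S295
G01 X146.895 Y113.409 F3110
G01 X146.895 Y30.467
G01 X77.586 Y30.467
G01 X77.586 Y113.409
M5
G0 X109.240 Y130.697
M3 S295
G01 X95.416 Y152.348 F3110
M5
G0 X71.540 Y15.946
M3 S295
G01 X82.600 Y28.049 F3110
G01 X92.029 Y47.516
G01 X99.827 Y74.347
G01 X105.993 Y108.543
M5
G0 X11.454 Y160.997
M3 S295
G01 X63.746 Y160.997 F3110
G01 X63.746 Y150.187
G01 X11.454 Y150.187
G01 X11.454 Y160.997
M5
G0 X119.745 Y156.191
M3 S295
G01 X165.286 Y163.101 F3110
G01 X129.220 Y139.403
M5
G0 X150.525 Y77.096
M3 S295
G01 X165.013 Y165.980 F3110
G01 X152.676 Y44.449
G01 X62.069 Y92.467
G01 X127.589 Y42.078
G01 X150.525 Y77.096
M5
G0 X0.000 Y0.000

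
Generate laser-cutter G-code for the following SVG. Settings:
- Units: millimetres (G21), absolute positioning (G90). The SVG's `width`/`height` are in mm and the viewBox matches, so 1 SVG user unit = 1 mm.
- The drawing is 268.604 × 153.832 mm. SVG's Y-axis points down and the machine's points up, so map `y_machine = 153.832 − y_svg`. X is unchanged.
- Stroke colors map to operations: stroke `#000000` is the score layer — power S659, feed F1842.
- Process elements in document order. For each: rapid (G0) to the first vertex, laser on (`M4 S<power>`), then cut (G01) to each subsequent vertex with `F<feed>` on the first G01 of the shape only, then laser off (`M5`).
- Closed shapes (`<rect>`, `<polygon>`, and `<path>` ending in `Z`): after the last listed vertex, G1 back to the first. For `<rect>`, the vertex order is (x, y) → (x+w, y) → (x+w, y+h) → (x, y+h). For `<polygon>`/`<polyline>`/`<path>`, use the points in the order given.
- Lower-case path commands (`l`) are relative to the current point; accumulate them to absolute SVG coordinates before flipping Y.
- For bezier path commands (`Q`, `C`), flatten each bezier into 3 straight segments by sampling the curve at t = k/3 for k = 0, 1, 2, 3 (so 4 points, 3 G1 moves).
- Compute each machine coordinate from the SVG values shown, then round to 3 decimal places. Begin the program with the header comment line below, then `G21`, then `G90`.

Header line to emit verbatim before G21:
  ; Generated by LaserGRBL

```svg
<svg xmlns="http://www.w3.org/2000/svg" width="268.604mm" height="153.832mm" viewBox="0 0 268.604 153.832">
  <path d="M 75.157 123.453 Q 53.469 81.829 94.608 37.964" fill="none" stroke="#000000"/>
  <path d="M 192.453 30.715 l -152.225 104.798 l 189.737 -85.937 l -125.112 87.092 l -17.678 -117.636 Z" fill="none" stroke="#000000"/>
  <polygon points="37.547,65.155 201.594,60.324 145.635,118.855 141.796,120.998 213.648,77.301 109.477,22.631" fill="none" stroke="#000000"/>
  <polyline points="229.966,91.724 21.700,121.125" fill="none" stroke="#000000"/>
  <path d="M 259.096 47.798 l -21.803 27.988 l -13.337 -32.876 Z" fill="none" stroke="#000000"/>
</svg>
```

viewBox `0 0 268.604 153.832` with mm width/height → 1 unit = 1 mm. Flip: y_m = 153.832 − y_svg.

**Shape 1** — `<path>` quadratic bezier, stroke `#000000` → score (S659, F1842). Control points (SVG): P0=(75.157,123.453), P1=(53.469,81.829), P2=(94.608,37.964); sampled at t=k/3. Machine vertices: (75.157,30.379) → (67.679,58.377) → (74.163,86.874) → (94.608,115.868). Open path.

**Shape 2** — `<path>` closed polygon, stroke `#000000` → score (S659, F1842). Machine vertices: (192.453,123.117) → (40.228,18.319) → (229.965,104.256) → (104.853,17.164) → (87.175,134.800) → (192.453,123.117). Closed: final G1 returns to the first vertex.

**Shape 3** — `<polygon>` closed polygon, stroke `#000000` → score (S659, F1842). Machine vertices: (37.547,88.677) → (201.594,93.508) → (145.635,34.977) → (141.796,32.834) → (213.648,76.531) → (109.477,131.201) → (37.547,88.677). Closed: final G1 returns to the first vertex.

**Shape 4** — `<polyline>` line segment, stroke `#000000` → score (S659, F1842). Machine vertices: (229.966,62.108) → (21.700,32.707). Open path.

**Shape 5** — `<path>` regular polygon, stroke `#000000` → score (S659, F1842). Machine vertices: (259.096,106.034) → (237.293,78.046) → (223.956,110.922) → (259.096,106.034). Closed: final G1 returns to the first vertex.

; Generated by LaserGRBL
G21
G90
G0 X75.157 Y30.379
M4 S659
G01 X67.679 Y58.377 F1842
G01 X74.163 Y86.874
G01 X94.608 Y115.868
M5
G0 X192.453 Y123.117
M4 S659
G01 X40.228 Y18.319 F1842
G01 X229.965 Y104.256
G01 X104.853 Y17.164
G01 X87.175 Y134.800
G01 X192.453 Y123.117
M5
G0 X37.547 Y88.677
M4 S659
G01 X201.594 Y93.508 F1842
G01 X145.635 Y34.977
G01 X141.796 Y32.834
G01 X213.648 Y76.531
G01 X109.477 Y131.201
G01 X37.547 Y88.677
M5
G0 X229.966 Y62.108
M4 S659
G01 X21.700 Y32.707 F1842
M5
G0 X259.096 Y106.034
M4 S659
G01 X237.293 Y78.046 F1842
G01 X223.956 Y110.922
G01 X259.096 Y106.034
M5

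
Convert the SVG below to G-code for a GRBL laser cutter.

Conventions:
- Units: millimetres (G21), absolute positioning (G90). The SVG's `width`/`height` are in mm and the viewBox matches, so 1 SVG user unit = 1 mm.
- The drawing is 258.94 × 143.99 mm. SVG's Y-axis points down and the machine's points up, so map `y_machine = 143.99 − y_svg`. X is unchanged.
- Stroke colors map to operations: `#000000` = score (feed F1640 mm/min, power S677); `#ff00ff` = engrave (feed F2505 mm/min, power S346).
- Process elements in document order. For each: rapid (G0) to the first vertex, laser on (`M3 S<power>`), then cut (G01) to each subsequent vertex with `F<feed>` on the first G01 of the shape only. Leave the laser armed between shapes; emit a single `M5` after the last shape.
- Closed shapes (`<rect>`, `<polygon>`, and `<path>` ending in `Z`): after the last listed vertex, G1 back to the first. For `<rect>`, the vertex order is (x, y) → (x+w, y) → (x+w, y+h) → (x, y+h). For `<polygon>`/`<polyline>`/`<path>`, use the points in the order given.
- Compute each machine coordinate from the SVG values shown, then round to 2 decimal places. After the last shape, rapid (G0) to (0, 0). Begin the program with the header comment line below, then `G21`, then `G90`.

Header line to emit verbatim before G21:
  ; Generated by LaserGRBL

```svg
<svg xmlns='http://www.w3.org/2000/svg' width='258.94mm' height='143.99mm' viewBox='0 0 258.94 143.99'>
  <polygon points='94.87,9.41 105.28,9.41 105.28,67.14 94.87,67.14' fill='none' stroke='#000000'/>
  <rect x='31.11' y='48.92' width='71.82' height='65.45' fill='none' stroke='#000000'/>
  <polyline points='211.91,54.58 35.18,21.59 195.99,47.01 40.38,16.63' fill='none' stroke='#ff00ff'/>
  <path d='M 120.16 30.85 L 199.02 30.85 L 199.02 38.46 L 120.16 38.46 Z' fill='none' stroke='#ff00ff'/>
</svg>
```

viewBox `0 0 258.94 143.99` with mm width/height → 1 unit = 1 mm. Flip: y_m = 143.99 − y_svg.

**Shape 1** — `<polygon>` rectangle, stroke `#000000` → score (S677, F1640). Machine vertices: (94.87,134.58) → (105.28,134.58) → (105.28,76.85) → (94.87,76.85) → (94.87,134.58). Closed: final G1 returns to the first vertex.

**Shape 2** — `<rect>` rectangle, stroke `#000000` → score (S677, F1640). Machine vertices: (31.11,95.07) → (102.93,95.07) → (102.93,29.62) → (31.11,29.62) → (31.11,95.07). Closed: final G1 returns to the first vertex.

**Shape 3** — `<polyline>` open polyline, stroke `#ff00ff` → engrave (S346, F2505). Machine vertices: (211.91,89.41) → (35.18,122.40) → (195.99,96.98) → (40.38,127.36). Open path.

**Shape 4** — `<path>` rectangle, stroke `#ff00ff` → engrave (S346, F2505). Machine vertices: (120.16,113.14) → (199.02,113.14) → (199.02,105.53) → (120.16,105.53) → (120.16,113.14). Closed: final G1 returns to the first vertex.

; Generated by LaserGRBL
G21
G90
G0 X94.87 Y134.58
M3 S677
G01 X105.28 Y134.58 F1640
G01 X105.28 Y76.85
G01 X94.87 Y76.85
G01 X94.87 Y134.58
G0 X31.11 Y95.07
M3 S677
G01 X102.93 Y95.07 F1640
G01 X102.93 Y29.62
G01 X31.11 Y29.62
G01 X31.11 Y95.07
G0 X211.91 Y89.41
M3 S346
G01 X35.18 Y122.40 F2505
G01 X195.99 Y96.98
G01 X40.38 Y127.36
G0 X120.16 Y113.14
M3 S346
G01 X199.02 Y113.14 F2505
G01 X199.02 Y105.53
G01 X120.16 Y105.53
G01 X120.16 Y113.14
M5
G0 X0.00 Y0.00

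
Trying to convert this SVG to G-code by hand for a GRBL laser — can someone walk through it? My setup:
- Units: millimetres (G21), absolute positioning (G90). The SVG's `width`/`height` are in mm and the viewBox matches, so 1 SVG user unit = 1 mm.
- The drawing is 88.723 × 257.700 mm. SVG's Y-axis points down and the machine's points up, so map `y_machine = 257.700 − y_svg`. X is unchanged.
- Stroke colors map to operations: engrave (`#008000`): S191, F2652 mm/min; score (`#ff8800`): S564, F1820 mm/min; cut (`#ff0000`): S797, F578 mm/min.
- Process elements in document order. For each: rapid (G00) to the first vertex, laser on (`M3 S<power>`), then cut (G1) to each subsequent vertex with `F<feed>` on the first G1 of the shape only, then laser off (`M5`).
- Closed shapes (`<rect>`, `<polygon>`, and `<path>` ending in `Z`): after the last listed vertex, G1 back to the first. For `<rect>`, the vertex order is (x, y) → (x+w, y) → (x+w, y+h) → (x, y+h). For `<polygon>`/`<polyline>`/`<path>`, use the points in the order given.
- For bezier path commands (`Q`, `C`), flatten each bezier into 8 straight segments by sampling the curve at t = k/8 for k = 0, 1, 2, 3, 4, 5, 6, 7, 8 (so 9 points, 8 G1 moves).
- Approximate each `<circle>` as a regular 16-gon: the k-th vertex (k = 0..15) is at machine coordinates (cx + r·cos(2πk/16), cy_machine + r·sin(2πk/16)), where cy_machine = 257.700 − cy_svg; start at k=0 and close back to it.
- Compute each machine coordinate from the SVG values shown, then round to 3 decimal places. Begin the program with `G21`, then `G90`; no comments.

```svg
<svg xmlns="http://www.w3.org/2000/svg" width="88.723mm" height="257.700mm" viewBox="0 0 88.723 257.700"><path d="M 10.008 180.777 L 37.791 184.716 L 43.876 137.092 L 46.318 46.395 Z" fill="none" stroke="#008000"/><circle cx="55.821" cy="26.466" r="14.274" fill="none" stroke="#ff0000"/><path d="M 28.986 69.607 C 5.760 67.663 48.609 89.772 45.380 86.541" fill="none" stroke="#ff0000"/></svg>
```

Since the viewBox matches the mm dimensions, user units are millimetres directly. The only transform is the Y-flip y_m = 257.700 − y_svg.

Shape 1 is a closed polygon drawn with `<path>`. Its stroke #008000 means engrave at S191, F2652. After flipping Y the toolpath is (10.008,76.923) → (37.791,72.984) → (43.876,120.608) → (46.318,211.305) → (10.008,76.923), returning to the start.

Shape 2 is a circle drawn with `<circle>`. Its stroke #ff0000 means cut at S797, F578. After flipping Y the toolpath is (70.095,231.234) → (69.008,236.696) → (65.914,241.327) → (61.283,244.421) → (55.821,245.508) → (50.359,244.421) → (45.728,241.327) → (42.634,236.696) → (41.547,231.234) → (42.634,225.772) → (45.728,221.141) → (50.359,218.047) → (55.821,216.960) → (61.283,218.047) → (65.914,221.141) → (69.008,225.772) → (70.095,231.234), returning to the start.

Shape 3 is a cubic bezier drawn with `<path>`. Its stroke #ff0000 means cut at S797, F578. After flipping Y the toolpath is (28.986,188.093) → (23.154,187.791) → (22.203,185.813) → (24.818,182.737) → (29.684,179.143) → (35.488,175.610) → (40.915,172.715) → (44.650,171.039) → (45.380,171.159).

G21
G90
G00 X10.008 Y76.923
M3 S191
G1 X37.791 Y72.984 F2652
G1 X43.876 Y120.608
G1 X46.318 Y211.305
G1 X10.008 Y76.923
M5
G00 X70.095 Y231.234
M3 S797
G1 X69.008 Y236.696 F578
G1 X65.914 Y241.327
G1 X61.283 Y244.421
G1 X55.821 Y245.508
G1 X50.359 Y244.421
G1 X45.728 Y241.327
G1 X42.634 Y236.696
G1 X41.547 Y231.234
G1 X42.634 Y225.772
G1 X45.728 Y221.141
G1 X50.359 Y218.047
G1 X55.821 Y216.960
G1 X61.283 Y218.047
G1 X65.914 Y221.141
G1 X69.008 Y225.772
G1 X70.095 Y231.234
M5
G00 X28.986 Y188.093
M3 S797
G1 X23.154 Y187.791 F578
G1 X22.203 Y185.813
G1 X24.818 Y182.737
G1 X29.684 Y179.143
G1 X35.488 Y175.610
G1 X40.915 Y172.715
G1 X44.650 Y171.039
G1 X45.380 Y171.159
M5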